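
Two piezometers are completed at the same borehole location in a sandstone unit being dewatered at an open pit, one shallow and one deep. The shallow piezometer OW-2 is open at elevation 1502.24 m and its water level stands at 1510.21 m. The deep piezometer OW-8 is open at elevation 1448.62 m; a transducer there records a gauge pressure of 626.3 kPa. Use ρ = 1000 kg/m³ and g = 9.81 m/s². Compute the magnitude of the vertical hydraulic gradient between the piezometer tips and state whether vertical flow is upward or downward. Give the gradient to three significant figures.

|i_v| ≈ 0.0420; vertical flow is upward

Total head at OW-2: h = 1510.21 m (water level in the standpipe).
Pressure head at OW-8: ψ = P/(ρg) = 626.3×1000 / (1000 × 9.81) = 63.84 m.
Total head at OW-8: h = z + ψ = 1448.62 + 63.84 = 1512.46 m.
Δh = h(OW-2) − h(OW-8) = 1510.21 − 1512.46 = -2.25 m.
Vertical separation Δz = 1502.24 − 1448.62 = 53.62 m.
|i_v| = |Δh| / Δz = 2.25 / 53.62 = 0.0420.
Head is higher in the deep piezometer, so vertical flow is upward (discharge condition).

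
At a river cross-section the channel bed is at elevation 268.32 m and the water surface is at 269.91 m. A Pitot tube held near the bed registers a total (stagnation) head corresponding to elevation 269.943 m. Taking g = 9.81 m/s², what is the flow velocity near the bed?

Near the bed, under hydrostatic conditions, the piezometric head (z + ψ) equals the free-surface elevation, 269.91 m.
Velocity head = total − piezometric = 269.943 − 269.91 = 0.033 m.
v = √(2g·h_v) = √(2 × 9.81 × 0.033) = 0.805 m/s.

v ≈ 0.805 m/s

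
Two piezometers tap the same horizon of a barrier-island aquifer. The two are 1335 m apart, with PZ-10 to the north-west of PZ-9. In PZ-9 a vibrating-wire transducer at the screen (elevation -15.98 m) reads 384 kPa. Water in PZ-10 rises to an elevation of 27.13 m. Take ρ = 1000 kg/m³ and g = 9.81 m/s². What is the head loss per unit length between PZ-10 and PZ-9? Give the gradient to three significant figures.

Pressure head at PZ-9: ψ = P/(ρg) = 384×1000 / (1000 × 9.81) = 39.14 m.
Total head at PZ-9: h = z + ψ = -15.98 + 39.14 = 23.16 m.
Total head at PZ-10: h = 27.13 m (water level in the piezometer is the total head).
Head difference: h(PZ-9) − h(PZ-10) = 23.16 − 27.13 = -3.97 m.
Hydraulic gradient: i = |Δh| / L = 3.97 / 1335 = 0.00297.

i ≈ 0.00297 m/m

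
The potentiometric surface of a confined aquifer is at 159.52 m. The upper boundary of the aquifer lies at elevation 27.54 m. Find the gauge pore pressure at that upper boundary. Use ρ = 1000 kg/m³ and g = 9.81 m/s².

Pressure head at the aquifer top: ψ = h − z = 159.52 − 27.54 = 131.98 m.
P = ρgψ = 1000 × 9.81 × 131.98 = 1294724 Pa ≈ 1290 kPa.

P ≈ 1290 kPa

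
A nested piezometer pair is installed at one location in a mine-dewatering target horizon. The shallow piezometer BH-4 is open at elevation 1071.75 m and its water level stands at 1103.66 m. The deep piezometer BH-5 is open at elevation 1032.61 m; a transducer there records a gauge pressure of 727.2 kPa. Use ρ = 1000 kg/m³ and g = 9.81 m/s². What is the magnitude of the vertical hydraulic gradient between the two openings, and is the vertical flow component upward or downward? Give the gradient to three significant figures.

Total head at BH-4: h = 1103.66 m (water level in the standpipe).
Pressure head at BH-5: ψ = P/(ρg) = 727.2×1000 / (1000 × 9.81) = 74.13 m.
Total head at BH-5: h = z + ψ = 1032.61 + 74.13 = 1106.74 m.
Δh = h(BH-4) − h(BH-5) = 1103.66 − 1106.74 = -3.08 m.
Vertical separation Δz = 1071.75 − 1032.61 = 39.14 m.
|i_v| = |Δh| / Δz = 3.08 / 39.14 = 0.0787.
Head is higher in the deep piezometer, so vertical flow is upward (discharge condition).

|i_v| ≈ 0.0787; vertical flow is upward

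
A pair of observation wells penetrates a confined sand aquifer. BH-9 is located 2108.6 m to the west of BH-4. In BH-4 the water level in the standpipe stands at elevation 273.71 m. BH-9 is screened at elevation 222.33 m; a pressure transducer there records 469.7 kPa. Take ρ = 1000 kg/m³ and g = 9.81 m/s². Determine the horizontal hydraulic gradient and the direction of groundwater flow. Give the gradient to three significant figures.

i ≈ 0.00166; groundwater flows toward the west

Total head at BH-4: h = 273.71 m (water level in the piezometer is the total head).
Pressure head at BH-9: ψ = P/(ρg) = 469.7×1000 / (1000 × 9.81) = 47.88 m.
Total head at BH-9: h = z + ψ = 222.33 + 47.88 = 270.21 m.
Head difference: h(BH-4) − h(BH-9) = 273.71 − 270.21 = 3.50 m.
Hydraulic gradient: i = |Δh| / L = 3.50 / 2108.6 = 0.00166.
Flow is from higher to lower head: from BH-4 toward BH-9, i.e. toward the west.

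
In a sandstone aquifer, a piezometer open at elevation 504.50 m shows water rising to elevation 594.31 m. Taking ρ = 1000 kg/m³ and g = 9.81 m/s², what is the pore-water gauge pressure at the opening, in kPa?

Pressure head ψ = h − z = 594.31 − 504.50 = 89.81 m.
P = ρgψ = 1000 × 9.81 × 89.81 = 881036 Pa ≈ 881 kPa.

P ≈ 881 kPa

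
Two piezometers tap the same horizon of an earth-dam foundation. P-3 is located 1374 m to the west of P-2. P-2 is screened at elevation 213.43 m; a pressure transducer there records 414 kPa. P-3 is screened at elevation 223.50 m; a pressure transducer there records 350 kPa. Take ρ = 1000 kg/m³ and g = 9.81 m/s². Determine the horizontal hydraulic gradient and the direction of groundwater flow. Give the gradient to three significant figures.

i ≈ 0.00258; groundwater flows toward the east

Pressure head at P-2: ψ = P/(ρg) = 414×1000 / (1000 × 9.81) = 42.20 m.
Total head at P-2: h = z + ψ = 213.43 + 42.20 = 255.63 m.
Pressure head at P-3: ψ = P/(ρg) = 350×1000 / (1000 × 9.81) = 35.68 m.
Total head at P-3: h = z + ψ = 223.50 + 35.68 = 259.18 m.
Head difference: h(P-2) − h(P-3) = 255.63 − 259.18 = -3.55 m.
Hydraulic gradient: i = |Δh| / L = 3.55 / 1374 = 0.00258.
Flow is from higher to lower head: from P-3 toward P-2, i.e. toward the east.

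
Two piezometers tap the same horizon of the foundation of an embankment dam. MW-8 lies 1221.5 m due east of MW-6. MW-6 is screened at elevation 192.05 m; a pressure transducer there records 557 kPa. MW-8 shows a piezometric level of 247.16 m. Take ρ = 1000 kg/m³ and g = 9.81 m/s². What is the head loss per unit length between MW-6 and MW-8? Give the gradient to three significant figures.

Pressure head at MW-6: ψ = P/(ρg) = 557×1000 / (1000 × 9.81) = 56.78 m.
Total head at MW-6: h = z + ψ = 192.05 + 56.78 = 248.83 m.
Total head at MW-8: h = 247.16 m (water level in the piezometer is the total head).
Head difference: h(MW-6) − h(MW-8) = 248.83 − 247.16 = 1.67 m.
Hydraulic gradient: i = |Δh| / L = 1.67 / 1221.5 = 0.00137.

i ≈ 0.00137 m/m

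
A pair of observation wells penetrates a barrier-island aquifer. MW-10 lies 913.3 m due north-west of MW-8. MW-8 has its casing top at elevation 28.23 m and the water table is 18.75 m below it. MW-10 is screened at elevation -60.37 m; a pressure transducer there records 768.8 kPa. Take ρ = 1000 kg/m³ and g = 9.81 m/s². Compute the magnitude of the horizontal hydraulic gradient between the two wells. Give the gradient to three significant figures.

Total head at MW-8: h = 28.23 − 18.75 = 9.48 m.
Pressure head at MW-10: ψ = P/(ρg) = 768.8×1000 / (1000 × 9.81) = 78.37 m.
Total head at MW-10: h = z + ψ = -60.37 + 78.37 = 18.00 m.
Head difference: h(MW-8) − h(MW-10) = 9.48 − 18.00 = -8.52 m.
Hydraulic gradient: i = |Δh| / L = 8.52 / 913.3 = 0.00933.

i ≈ 0.00933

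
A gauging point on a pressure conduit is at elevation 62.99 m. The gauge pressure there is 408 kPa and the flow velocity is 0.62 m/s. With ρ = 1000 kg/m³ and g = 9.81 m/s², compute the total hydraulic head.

h ≈ 104.60 m

Pressure head ψ = P/(ρg) = 408×1000 / (1000 × 9.81) = 41.59 m.
Velocity head = v²/(2g) = 0.62² / (2 × 9.81) = 0.020 m.
h = z + ψ + v²/(2g) = 62.99 + 41.59 + 0.020 = 104.60 m.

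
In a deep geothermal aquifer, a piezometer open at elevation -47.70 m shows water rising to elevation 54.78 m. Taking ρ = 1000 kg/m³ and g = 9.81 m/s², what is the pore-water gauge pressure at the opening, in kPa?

Pressure head ψ = h − z = 54.78 − (-47.70) = 102.48 m.
P = ρgψ = 1000 × 9.81 × 102.48 = 1005329 Pa ≈ 1010 kPa.

P ≈ 1010 kPa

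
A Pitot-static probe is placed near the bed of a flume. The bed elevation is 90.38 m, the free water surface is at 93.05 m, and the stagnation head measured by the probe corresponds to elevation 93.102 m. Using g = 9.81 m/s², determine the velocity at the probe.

v ≈ 1.01 m/s

Near the bed, under hydrostatic conditions, the piezometric head (z + ψ) equals the free-surface elevation, 93.05 m.
Velocity head = total − piezometric = 93.102 − 93.05 = 0.052 m.
v = √(2g·h_v) = √(2 × 9.81 × 0.052) = 1.01 m/s.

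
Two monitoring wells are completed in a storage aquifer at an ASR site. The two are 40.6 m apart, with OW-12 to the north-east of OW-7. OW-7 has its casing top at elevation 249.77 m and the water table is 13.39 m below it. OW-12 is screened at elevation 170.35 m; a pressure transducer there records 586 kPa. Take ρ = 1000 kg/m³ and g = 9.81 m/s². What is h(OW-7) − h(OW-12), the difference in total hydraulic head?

Δh ≈ 6.30 m

Total head at OW-7: h = 249.77 − 13.39 = 236.38 m.
Pressure head at OW-12: ψ = P/(ρg) = 586×1000 / (1000 × 9.81) = 59.73 m.
Total head at OW-12: h = z + ψ = 170.35 + 59.73 = 230.08 m.
Head difference: h(OW-7) − h(OW-12) = 236.38 − 230.08 = 6.30 m.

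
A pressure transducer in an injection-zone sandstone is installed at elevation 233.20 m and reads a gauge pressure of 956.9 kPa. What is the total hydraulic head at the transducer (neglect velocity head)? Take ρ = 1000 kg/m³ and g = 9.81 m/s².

h ≈ 330.74 m

ψ = P/(ρg) = 956.9×1000 / (1000 × 9.81) = 97.54 m.
h = z + ψ = 233.20 + 97.54 = 330.74 m.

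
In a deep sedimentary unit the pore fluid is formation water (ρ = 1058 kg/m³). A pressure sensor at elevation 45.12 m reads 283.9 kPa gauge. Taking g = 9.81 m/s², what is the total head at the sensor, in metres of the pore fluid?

ψ = P/(ρg) = 283.9×1000 / (1058 × 9.81) = 27.35 m.
h = z + ψ = 45.12 + 27.35 = 72.47 m.

h ≈ 72.47 m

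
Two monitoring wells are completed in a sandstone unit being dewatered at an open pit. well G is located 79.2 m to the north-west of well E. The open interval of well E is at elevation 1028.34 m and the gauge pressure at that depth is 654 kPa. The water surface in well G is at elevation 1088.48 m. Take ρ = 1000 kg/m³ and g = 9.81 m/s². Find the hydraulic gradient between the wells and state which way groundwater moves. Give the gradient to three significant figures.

Pressure head at well E: ψ = P/(ρg) = 654×1000 / (1000 × 9.81) = 66.67 m.
Total head at well E: h = z + ψ = 1028.34 + 66.67 = 1095.01 m.
Total head at well G: h = 1088.48 m (water level in the piezometer is the total head).
Head difference: h(well E) − h(well G) = 1095.01 − 1088.48 = 6.53 m.
Hydraulic gradient: i = |Δh| / L = 6.53 / 79.2 = 0.0824.
Flow is from higher to lower head: from well E toward well G, i.e. toward the north-west.

i ≈ 0.0824; groundwater flows toward the north-west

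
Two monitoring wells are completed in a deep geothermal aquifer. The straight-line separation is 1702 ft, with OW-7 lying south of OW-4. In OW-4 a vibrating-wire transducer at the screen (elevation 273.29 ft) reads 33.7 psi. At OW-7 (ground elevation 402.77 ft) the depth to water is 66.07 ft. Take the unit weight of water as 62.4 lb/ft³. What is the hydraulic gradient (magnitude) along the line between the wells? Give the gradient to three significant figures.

Pressure head at OW-4: ψ = 144·P/γ = 144 × 33.7 / 62.4 = 77.77 ft.
Total head at OW-4: h = z + ψ = 273.29 + 77.77 = 351.06 ft.
Total head at OW-7: h = 402.77 − 66.07 = 336.70 ft.
Head difference: h(OW-4) − h(OW-7) = 351.06 − 336.70 = 14.36 ft.
Hydraulic gradient: i = |Δh| / L = 14.36 / 1702 = 0.00844.

i ≈ 0.00844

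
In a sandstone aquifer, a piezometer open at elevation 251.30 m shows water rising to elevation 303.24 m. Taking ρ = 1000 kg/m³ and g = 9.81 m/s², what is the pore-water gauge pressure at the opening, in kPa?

Pressure head ψ = h − z = 303.24 − 251.30 = 51.94 m.
P = ρgψ = 1000 × 9.81 × 51.94 = 509531 Pa ≈ 510 kPa.

P ≈ 510 kPa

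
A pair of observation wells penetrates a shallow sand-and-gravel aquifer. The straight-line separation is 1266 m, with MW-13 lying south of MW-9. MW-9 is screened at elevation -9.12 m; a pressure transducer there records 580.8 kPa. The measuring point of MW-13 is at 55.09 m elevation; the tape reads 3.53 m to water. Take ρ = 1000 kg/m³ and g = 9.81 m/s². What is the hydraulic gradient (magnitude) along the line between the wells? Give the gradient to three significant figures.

i ≈ 0.00117

Pressure head at MW-9: ψ = P/(ρg) = 580.8×1000 / (1000 × 9.81) = 59.20 m.
Total head at MW-9: h = z + ψ = -9.12 + 59.20 = 50.08 m.
Total head at MW-13: h = 55.09 − 3.53 = 51.56 m.
Head difference: h(MW-9) − h(MW-13) = 50.08 − 51.56 = -1.48 m.
Hydraulic gradient: i = |Δh| / L = 1.48 / 1266 = 0.00117.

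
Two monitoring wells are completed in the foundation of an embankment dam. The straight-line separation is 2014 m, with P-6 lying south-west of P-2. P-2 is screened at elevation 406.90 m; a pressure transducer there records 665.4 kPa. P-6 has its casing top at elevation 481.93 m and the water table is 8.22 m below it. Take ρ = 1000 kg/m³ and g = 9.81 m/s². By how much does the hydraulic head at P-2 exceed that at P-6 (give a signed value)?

Pressure head at P-2: ψ = P/(ρg) = 665.4×1000 / (1000 × 9.81) = 67.83 m.
Total head at P-2: h = z + ψ = 406.90 + 67.83 = 474.73 m.
Total head at P-6: h = 481.93 − 8.22 = 473.71 m.
Head difference: h(P-2) − h(P-6) = 474.73 − 473.71 = 1.02 m.

Δh ≈ 1.02 m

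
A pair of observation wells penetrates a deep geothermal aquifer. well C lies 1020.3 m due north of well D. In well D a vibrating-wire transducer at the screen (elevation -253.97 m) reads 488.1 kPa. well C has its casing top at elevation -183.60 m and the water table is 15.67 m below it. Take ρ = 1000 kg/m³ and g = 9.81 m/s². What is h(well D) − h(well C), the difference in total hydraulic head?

Pressure head at well D: ψ = P/(ρg) = 488.1×1000 / (1000 × 9.81) = 49.76 m.
Total head at well D: h = z + ψ = -253.97 + 49.76 = -204.21 m.
Total head at well C: h = -183.60 − 15.67 = -199.27 m.
Head difference: h(well D) − h(well C) = -204.21 − (-199.27) = -4.94 m.

Δh ≈ -4.94 m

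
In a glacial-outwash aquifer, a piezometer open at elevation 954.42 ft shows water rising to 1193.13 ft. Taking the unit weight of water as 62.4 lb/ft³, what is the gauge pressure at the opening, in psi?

Pressure head ψ = h − z = 1193.13 − 954.42 = 238.71 ft.
P = γ·ψ / 144 = 62.4 × 238.71 / 144 = 103 psi.

P ≈ 103 psi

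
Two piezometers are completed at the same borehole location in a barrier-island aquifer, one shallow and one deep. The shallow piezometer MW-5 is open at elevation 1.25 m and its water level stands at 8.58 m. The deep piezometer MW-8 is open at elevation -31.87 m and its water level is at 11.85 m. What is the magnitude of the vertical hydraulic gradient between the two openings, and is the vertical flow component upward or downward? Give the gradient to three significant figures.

|i_v| ≈ 0.0987; vertical flow is upward

Total head at MW-5: h = 8.58 m (water level in the standpipe).
Total head at MW-8: h = 11.85 m.
Δh = h(MW-5) − h(MW-8) = 8.58 − 11.85 = -3.27 m.
Vertical separation Δz = 1.25 − (-31.87) = 33.12 m.
|i_v| = |Δh| / Δz = 3.27 / 33.12 = 0.0987.
Head is higher in the deep piezometer, so vertical flow is upward (discharge condition).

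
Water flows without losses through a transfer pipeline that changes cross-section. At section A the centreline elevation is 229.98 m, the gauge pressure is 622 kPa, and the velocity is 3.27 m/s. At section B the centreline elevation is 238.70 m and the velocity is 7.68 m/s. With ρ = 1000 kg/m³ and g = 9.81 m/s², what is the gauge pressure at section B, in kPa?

P₂ ≈ 512 kPa

Pressure head at A: ψ₁ = P₁/(ρg) = 622×1000 / (1000 × 9.81) = 63.40 m.
Velocity heads: v₁²/2g = 3.27²/19.62 = 0.545 m; v₂²/2g = 7.68²/19.62 = 3.006 m.
Total head H = z₁ + ψ₁ + v₁²/2g = 229.98 + 63.40 + 0.545 = 293.93 m.
ψ₂ = H − z₂ − v₂²/2g = 293.93 − 238.70 − 3.006 = 52.22 m.
P₂ = ρgψ₂ = 1000 × 9.81 × 52.22 ≈ 512 kPa.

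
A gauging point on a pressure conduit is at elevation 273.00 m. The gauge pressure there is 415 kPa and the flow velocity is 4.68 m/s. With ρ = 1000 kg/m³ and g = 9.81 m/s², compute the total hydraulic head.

h ≈ 316.42 m

Pressure head ψ = P/(ρg) = 415×1000 / (1000 × 9.81) = 42.30 m.
Velocity head = v²/(2g) = 4.68² / (2 × 9.81) = 1.116 m.
h = z + ψ + v²/(2g) = 273.00 + 42.30 + 1.116 = 316.42 m.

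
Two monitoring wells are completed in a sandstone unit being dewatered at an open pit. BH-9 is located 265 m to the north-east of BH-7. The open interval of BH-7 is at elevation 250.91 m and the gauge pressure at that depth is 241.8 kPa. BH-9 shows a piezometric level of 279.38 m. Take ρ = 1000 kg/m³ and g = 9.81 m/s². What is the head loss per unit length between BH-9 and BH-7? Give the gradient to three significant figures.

i ≈ 0.0144 m/m

Pressure head at BH-7: ψ = P/(ρg) = 241.8×1000 / (1000 × 9.81) = 24.65 m.
Total head at BH-7: h = z + ψ = 250.91 + 24.65 = 275.56 m.
Total head at BH-9: h = 279.38 m (water level in the piezometer is the total head).
Head difference: h(BH-7) − h(BH-9) = 275.56 − 279.38 = -3.82 m.
Hydraulic gradient: i = |Δh| / L = 3.82 / 265 = 0.0144.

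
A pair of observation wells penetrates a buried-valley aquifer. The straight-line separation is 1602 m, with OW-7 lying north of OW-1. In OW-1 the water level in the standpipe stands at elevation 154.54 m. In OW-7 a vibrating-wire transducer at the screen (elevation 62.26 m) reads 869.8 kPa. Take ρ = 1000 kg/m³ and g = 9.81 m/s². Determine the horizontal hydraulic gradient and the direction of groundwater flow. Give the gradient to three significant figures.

Total head at OW-1: h = 154.54 m (water level in the piezometer is the total head).
Pressure head at OW-7: ψ = P/(ρg) = 869.8×1000 / (1000 × 9.81) = 88.66 m.
Total head at OW-7: h = z + ψ = 62.26 + 88.66 = 150.92 m.
Head difference: h(OW-1) − h(OW-7) = 154.54 − 150.92 = 3.62 m.
Hydraulic gradient: i = |Δh| / L = 3.62 / 1602 = 0.00226.
Flow is from higher to lower head: from OW-1 toward OW-7, i.e. toward the north.

i ≈ 0.00226; groundwater flows toward the north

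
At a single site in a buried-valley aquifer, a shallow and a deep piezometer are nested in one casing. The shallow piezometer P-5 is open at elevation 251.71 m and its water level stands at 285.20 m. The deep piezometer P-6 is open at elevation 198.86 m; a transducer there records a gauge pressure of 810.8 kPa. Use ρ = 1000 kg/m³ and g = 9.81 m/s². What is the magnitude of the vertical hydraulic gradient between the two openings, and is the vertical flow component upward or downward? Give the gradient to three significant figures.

|i_v| ≈ 0.0698; vertical flow is downward

Total head at P-5: h = 285.20 m (water level in the standpipe).
Pressure head at P-6: ψ = P/(ρg) = 810.8×1000 / (1000 × 9.81) = 82.65 m.
Total head at P-6: h = z + ψ = 198.86 + 82.65 = 281.51 m.
Δh = h(P-5) − h(P-6) = 285.20 − 281.51 = 3.69 m.
Vertical separation Δz = 251.71 − 198.86 = 52.85 m.
|i_v| = |Δh| / Δz = 3.69 / 52.85 = 0.0698.
Head is higher in the shallow piezometer, so vertical flow is downward (recharge condition).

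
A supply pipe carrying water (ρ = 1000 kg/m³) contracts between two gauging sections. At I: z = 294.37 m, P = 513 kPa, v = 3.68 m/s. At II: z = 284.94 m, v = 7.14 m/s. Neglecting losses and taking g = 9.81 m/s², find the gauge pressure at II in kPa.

P₂ ≈ 587 kPa

Pressure head at I: ψ₁ = P₁/(ρg) = 513×1000 / (1000 × 9.81) = 52.29 m.
Velocity heads: v₁²/2g = 3.68²/19.62 = 0.690 m; v₂²/2g = 7.14²/19.62 = 2.598 m.
Total head H = z₁ + ψ₁ + v₁²/2g = 294.37 + 52.29 + 0.690 = 347.35 m.
ψ₂ = H − z₂ − v₂²/2g = 347.35 − 284.94 − 2.598 = 59.81 m.
P₂ = ρgψ₂ = 1000 × 9.81 × 59.81 ≈ 587 kPa.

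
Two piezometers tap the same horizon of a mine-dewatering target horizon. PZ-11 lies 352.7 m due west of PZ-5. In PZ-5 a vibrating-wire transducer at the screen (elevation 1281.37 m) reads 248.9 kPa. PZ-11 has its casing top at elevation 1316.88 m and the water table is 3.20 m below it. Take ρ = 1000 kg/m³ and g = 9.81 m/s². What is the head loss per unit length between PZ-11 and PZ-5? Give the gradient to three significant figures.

i ≈ 0.0197 m/m

Pressure head at PZ-5: ψ = P/(ρg) = 248.9×1000 / (1000 × 9.81) = 25.37 m.
Total head at PZ-5: h = z + ψ = 1281.37 + 25.37 = 1306.74 m.
Total head at PZ-11: h = 1316.88 − 3.20 = 1313.68 m.
Head difference: h(PZ-5) − h(PZ-11) = 1306.74 − 1313.68 = -6.94 m.
Hydraulic gradient: i = |Δh| / L = 6.94 / 352.7 = 0.0197.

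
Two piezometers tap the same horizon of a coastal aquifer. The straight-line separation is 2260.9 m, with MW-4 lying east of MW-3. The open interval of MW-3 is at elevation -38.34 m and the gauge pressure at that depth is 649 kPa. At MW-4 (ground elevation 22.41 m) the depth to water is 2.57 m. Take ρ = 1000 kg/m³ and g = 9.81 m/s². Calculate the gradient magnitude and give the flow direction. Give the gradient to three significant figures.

Pressure head at MW-3: ψ = P/(ρg) = 649×1000 / (1000 × 9.81) = 66.16 m.
Total head at MW-3: h = z + ψ = -38.34 + 66.16 = 27.82 m.
Total head at MW-4: h = 22.41 − 2.57 = 19.84 m.
Head difference: h(MW-3) − h(MW-4) = 27.82 − 19.84 = 7.98 m.
Hydraulic gradient: i = |Δh| / L = 7.98 / 2260.9 = 0.00353.
Flow is from higher to lower head: from MW-3 toward MW-4, i.e. toward the east.

i ≈ 0.00353; groundwater flows toward the east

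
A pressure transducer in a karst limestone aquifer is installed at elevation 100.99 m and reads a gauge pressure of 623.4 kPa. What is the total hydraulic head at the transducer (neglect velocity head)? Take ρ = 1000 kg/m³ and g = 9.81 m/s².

ψ = P/(ρg) = 623.4×1000 / (1000 × 9.81) = 63.55 m.
h = z + ψ = 100.99 + 63.55 = 164.54 m.

h ≈ 164.54 m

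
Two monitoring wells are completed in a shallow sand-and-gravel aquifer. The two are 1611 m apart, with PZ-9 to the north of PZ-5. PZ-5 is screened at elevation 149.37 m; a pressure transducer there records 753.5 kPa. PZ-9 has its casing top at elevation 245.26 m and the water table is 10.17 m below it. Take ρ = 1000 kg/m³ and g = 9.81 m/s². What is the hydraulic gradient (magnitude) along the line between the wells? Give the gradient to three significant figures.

Pressure head at PZ-5: ψ = P/(ρg) = 753.5×1000 / (1000 × 9.81) = 76.81 m.
Total head at PZ-5: h = z + ψ = 149.37 + 76.81 = 226.18 m.
Total head at PZ-9: h = 245.26 − 10.17 = 235.09 m.
Head difference: h(PZ-5) − h(PZ-9) = 226.18 − 235.09 = -8.91 m.
Hydraulic gradient: i = |Δh| / L = 8.91 / 1611 = 0.00553.

i ≈ 0.00553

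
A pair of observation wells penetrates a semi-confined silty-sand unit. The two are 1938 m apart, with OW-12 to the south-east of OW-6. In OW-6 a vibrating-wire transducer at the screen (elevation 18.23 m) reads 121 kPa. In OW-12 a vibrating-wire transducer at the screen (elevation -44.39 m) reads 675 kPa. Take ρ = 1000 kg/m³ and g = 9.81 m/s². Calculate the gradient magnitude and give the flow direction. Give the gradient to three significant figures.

Pressure head at OW-6: ψ = P/(ρg) = 121×1000 / (1000 × 9.81) = 12.33 m.
Total head at OW-6: h = z + ψ = 18.23 + 12.33 = 30.56 m.
Pressure head at OW-12: ψ = P/(ρg) = 675×1000 / (1000 × 9.81) = 68.81 m.
Total head at OW-12: h = z + ψ = -44.39 + 68.81 = 24.42 m.
Head difference: h(OW-6) − h(OW-12) = 30.56 − 24.42 = 6.14 m.
Hydraulic gradient: i = |Δh| / L = 6.14 / 1938 = 0.00317.
Flow is from higher to lower head: from OW-6 toward OW-12, i.e. toward the south-east.

i ≈ 0.00317; groundwater flows toward the south-east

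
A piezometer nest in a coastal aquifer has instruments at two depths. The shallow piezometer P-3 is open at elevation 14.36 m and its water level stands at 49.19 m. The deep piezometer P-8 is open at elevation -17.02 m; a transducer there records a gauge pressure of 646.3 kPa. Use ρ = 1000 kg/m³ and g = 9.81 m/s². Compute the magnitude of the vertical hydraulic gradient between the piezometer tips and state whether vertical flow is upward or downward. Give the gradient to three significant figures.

Total head at P-3: h = 49.19 m (water level in the standpipe).
Pressure head at P-8: ψ = P/(ρg) = 646.3×1000 / (1000 × 9.81) = 65.88 m.
Total head at P-8: h = z + ψ = -17.02 + 65.88 = 48.86 m.
Δh = h(P-3) − h(P-8) = 49.19 − 48.86 = 0.33 m.
Vertical separation Δz = 14.36 − (-17.02) = 31.38 m.
|i_v| = |Δh| / Δz = 0.33 / 31.38 = 0.0105.
Head is higher in the shallow piezometer, so vertical flow is downward (recharge condition).

|i_v| ≈ 0.0105; vertical flow is downward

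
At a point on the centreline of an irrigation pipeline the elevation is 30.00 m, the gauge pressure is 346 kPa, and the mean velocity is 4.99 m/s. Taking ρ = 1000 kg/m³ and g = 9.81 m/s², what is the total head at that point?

Pressure head ψ = P/(ρg) = 346×1000 / (1000 × 9.81) = 35.27 m.
Velocity head = v²/(2g) = 4.99² / (2 × 9.81) = 1.269 m.
h = z + ψ + v²/(2g) = 30.00 + 35.27 + 1.269 = 66.54 m.

h ≈ 66.54 m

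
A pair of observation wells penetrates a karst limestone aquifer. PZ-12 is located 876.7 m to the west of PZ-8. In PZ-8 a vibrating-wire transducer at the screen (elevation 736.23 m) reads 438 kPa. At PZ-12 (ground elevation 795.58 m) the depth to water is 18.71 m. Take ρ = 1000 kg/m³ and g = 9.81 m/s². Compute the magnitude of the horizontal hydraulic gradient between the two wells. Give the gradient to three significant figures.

Pressure head at PZ-8: ψ = P/(ρg) = 438×1000 / (1000 × 9.81) = 44.65 m.
Total head at PZ-8: h = z + ψ = 736.23 + 44.65 = 780.88 m.
Total head at PZ-12: h = 795.58 − 18.71 = 776.87 m.
Head difference: h(PZ-8) − h(PZ-12) = 780.88 − 776.87 = 4.01 m.
Hydraulic gradient: i = |Δh| / L = 4.01 / 876.7 = 0.00457.

i ≈ 0.00457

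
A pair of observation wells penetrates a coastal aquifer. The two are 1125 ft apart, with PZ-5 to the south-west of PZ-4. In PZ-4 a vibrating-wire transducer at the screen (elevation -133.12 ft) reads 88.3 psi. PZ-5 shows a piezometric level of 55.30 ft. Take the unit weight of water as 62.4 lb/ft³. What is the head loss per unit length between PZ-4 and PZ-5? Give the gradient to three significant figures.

i ≈ 0.0136 ft/ft

Pressure head at PZ-4: ψ = 144·P/γ = 144 × 88.3 / 62.4 = 203.77 ft.
Total head at PZ-4: h = z + ψ = -133.12 + 203.77 = 70.65 ft.
Total head at PZ-5: h = 55.30 ft (water level in the piezometer is the total head).
Head difference: h(PZ-4) − h(PZ-5) = 70.65 − 55.30 = 15.35 ft.
Hydraulic gradient: i = |Δh| / L = 15.35 / 1125 = 0.0136.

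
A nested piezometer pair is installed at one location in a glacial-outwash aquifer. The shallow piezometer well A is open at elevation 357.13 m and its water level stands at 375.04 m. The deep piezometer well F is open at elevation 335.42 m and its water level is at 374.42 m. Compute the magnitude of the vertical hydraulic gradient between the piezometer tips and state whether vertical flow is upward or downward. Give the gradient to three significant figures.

Total head at well A: h = 375.04 m (water level in the standpipe).
Total head at well F: h = 374.42 m.
Δh = h(well A) − h(well F) = 375.04 − 374.42 = 0.62 m.
Vertical separation Δz = 357.13 − 335.42 = 21.71 m.
|i_v| = |Δh| / Δz = 0.62 / 21.71 = 0.0286.
Head is higher in the shallow piezometer, so vertical flow is downward (recharge condition).

|i_v| ≈ 0.0286; vertical flow is downward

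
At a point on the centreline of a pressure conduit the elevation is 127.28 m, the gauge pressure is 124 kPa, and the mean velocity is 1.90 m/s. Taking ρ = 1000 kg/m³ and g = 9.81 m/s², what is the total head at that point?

Pressure head ψ = P/(ρg) = 124×1000 / (1000 × 9.81) = 12.64 m.
Velocity head = v²/(2g) = 1.90² / (2 × 9.81) = 0.184 m.
h = z + ψ + v²/(2g) = 127.28 + 12.64 + 0.184 = 140.10 m.

h ≈ 140.10 m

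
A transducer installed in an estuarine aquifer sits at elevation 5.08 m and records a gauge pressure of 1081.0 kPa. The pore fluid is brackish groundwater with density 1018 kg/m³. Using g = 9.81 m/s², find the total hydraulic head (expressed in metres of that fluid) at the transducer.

ψ = P/(ρg) = 1081.0×1000 / (1018 × 9.81) = 108.25 m.
h = z + ψ = 5.08 + 108.25 = 113.33 m.

h ≈ 113.33 m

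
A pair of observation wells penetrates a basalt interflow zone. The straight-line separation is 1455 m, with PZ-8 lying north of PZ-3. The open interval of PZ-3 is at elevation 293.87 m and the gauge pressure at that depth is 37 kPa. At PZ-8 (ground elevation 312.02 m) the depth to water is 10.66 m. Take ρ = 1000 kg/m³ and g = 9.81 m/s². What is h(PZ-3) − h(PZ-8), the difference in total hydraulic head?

Δh ≈ -3.72 m

Pressure head at PZ-3: ψ = P/(ρg) = 37×1000 / (1000 × 9.81) = 3.77 m.
Total head at PZ-3: h = z + ψ = 293.87 + 3.77 = 297.64 m.
Total head at PZ-8: h = 312.02 − 10.66 = 301.36 m.
Head difference: h(PZ-3) − h(PZ-8) = 297.64 − 301.36 = -3.72 m.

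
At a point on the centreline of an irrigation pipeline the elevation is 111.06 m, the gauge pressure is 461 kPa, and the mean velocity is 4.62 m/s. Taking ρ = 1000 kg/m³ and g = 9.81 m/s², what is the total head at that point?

h ≈ 159.14 m

Pressure head ψ = P/(ρg) = 461×1000 / (1000 × 9.81) = 46.99 m.
Velocity head = v²/(2g) = 4.62² / (2 × 9.81) = 1.088 m.
h = z + ψ + v²/(2g) = 111.06 + 46.99 + 1.088 = 159.14 m.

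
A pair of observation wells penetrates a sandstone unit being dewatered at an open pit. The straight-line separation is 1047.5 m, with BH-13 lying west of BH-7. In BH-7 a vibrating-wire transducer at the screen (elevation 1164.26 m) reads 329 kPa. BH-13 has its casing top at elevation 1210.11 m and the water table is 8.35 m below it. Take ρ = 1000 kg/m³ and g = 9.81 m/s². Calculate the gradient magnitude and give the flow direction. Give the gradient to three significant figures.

Pressure head at BH-7: ψ = P/(ρg) = 329×1000 / (1000 × 9.81) = 33.54 m.
Total head at BH-7: h = z + ψ = 1164.26 + 33.54 = 1197.80 m.
Total head at BH-13: h = 1210.11 − 8.35 = 1201.76 m.
Head difference: h(BH-7) − h(BH-13) = 1197.80 − 1201.76 = -3.96 m.
Hydraulic gradient: i = |Δh| / L = 3.96 / 1047.5 = 0.00378.
Flow is from higher to lower head: from BH-13 toward BH-7, i.e. toward the east.

i ≈ 0.00378; groundwater flows toward the east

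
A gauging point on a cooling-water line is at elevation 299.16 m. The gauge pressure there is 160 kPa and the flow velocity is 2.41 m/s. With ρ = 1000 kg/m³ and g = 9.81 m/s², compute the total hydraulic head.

Pressure head ψ = P/(ρg) = 160×1000 / (1000 × 9.81) = 16.31 m.
Velocity head = v²/(2g) = 2.41² / (2 × 9.81) = 0.296 m.
h = z + ψ + v²/(2g) = 299.16 + 16.31 + 0.296 = 315.77 m.

h ≈ 315.77 m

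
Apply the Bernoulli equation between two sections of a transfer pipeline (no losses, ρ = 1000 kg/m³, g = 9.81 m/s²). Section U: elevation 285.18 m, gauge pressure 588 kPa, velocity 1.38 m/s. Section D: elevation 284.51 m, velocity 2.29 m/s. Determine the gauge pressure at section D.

P₂ ≈ 593 kPa

Pressure head at U: ψ₁ = P₁/(ρg) = 588×1000 / (1000 × 9.81) = 59.94 m.
Velocity heads: v₁²/2g = 1.38²/19.62 = 0.097 m; v₂²/2g = 2.29²/19.62 = 0.267 m.
Total head H = z₁ + ψ₁ + v₁²/2g = 285.18 + 59.94 + 0.097 = 345.22 m.
ψ₂ = H − z₂ − v₂²/2g = 345.22 − 284.51 − 0.267 = 60.44 m.
P₂ = ρgψ₂ = 1000 × 9.81 × 60.44 ≈ 593 kPa.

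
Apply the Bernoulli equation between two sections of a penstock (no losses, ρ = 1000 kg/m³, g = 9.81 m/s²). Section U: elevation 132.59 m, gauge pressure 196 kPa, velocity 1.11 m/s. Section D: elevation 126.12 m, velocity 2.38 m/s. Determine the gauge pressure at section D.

Pressure head at U: ψ₁ = P₁/(ρg) = 196×1000 / (1000 × 9.81) = 19.98 m.
Velocity heads: v₁²/2g = 1.11²/19.62 = 0.063 m; v₂²/2g = 2.38²/19.62 = 0.289 m.
Total head H = z₁ + ψ₁ + v₁²/2g = 132.59 + 19.98 + 0.063 = 152.63 m.
ψ₂ = H − z₂ − v₂²/2g = 152.63 − 126.12 − 0.289 = 26.22 m.
P₂ = ρgψ₂ = 1000 × 9.81 × 26.22 ≈ 257 kPa.

P₂ ≈ 257 kPa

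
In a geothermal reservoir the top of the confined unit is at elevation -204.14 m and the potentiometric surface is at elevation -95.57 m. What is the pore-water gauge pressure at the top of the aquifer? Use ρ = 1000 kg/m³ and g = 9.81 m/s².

Pressure head at the aquifer top: ψ = h − z = -95.57 − (-204.14) = 108.57 m.
P = ρgψ = 1000 × 9.81 × 108.57 = 1065072 Pa ≈ 1070 kPa.

P ≈ 1070 kPa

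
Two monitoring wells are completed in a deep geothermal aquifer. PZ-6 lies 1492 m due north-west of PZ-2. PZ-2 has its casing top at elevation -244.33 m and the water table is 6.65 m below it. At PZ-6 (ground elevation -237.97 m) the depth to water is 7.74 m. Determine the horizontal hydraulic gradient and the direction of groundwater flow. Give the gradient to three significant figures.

i ≈ 0.00353; groundwater flows toward the south-east

Total head at PZ-2: h = -244.33 − 6.65 = -250.98 m.
Total head at PZ-6: h = -237.97 − 7.74 = -245.71 m.
Head difference: h(PZ-2) − h(PZ-6) = -250.98 − (-245.71) = -5.27 m.
Hydraulic gradient: i = |Δh| / L = 5.27 / 1492 = 0.00353.
Flow is from higher to lower head: from PZ-6 toward PZ-2, i.e. toward the south-east.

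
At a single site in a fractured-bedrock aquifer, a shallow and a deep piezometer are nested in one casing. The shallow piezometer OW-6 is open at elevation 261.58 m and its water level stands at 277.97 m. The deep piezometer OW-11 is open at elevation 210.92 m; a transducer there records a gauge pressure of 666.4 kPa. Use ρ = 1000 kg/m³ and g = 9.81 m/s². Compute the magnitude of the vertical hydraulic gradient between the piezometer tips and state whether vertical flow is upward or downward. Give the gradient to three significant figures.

|i_v| ≈ 0.0174; vertical flow is upward

Total head at OW-6: h = 277.97 m (water level in the standpipe).
Pressure head at OW-11: ψ = P/(ρg) = 666.4×1000 / (1000 × 9.81) = 67.93 m.
Total head at OW-11: h = z + ψ = 210.92 + 67.93 = 278.85 m.
Δh = h(OW-6) − h(OW-11) = 277.97 − 278.85 = -0.88 m.
Vertical separation Δz = 261.58 − 210.92 = 50.66 m.
|i_v| = |Δh| / Δz = 0.88 / 50.66 = 0.0174.
Head is higher in the deep piezometer, so vertical flow is upward (discharge condition).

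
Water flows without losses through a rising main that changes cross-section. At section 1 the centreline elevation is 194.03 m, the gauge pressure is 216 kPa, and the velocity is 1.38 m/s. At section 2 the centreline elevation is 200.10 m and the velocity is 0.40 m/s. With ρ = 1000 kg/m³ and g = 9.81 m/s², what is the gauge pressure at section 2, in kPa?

P₂ ≈ 157 kPa

Pressure head at 1: ψ₁ = P₁/(ρg) = 216×1000 / (1000 × 9.81) = 22.02 m.
Velocity heads: v₁²/2g = 1.38²/19.62 = 0.097 m; v₂²/2g = 0.40²/19.62 = 0.008 m.
Total head H = z₁ + ψ₁ + v₁²/2g = 194.03 + 22.02 + 0.097 = 216.15 m.
ψ₂ = H − z₂ − v₂²/2g = 216.15 − 200.10 − 0.008 = 16.04 m.
P₂ = ρgψ₂ = 1000 × 9.81 × 16.04 ≈ 157 kPa.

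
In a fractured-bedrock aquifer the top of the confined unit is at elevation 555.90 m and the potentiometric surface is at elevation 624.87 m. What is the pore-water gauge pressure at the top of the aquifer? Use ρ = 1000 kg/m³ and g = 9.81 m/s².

P ≈ 677 kPa

Pressure head at the aquifer top: ψ = h − z = 624.87 − 555.90 = 68.97 m.
P = ρgψ = 1000 × 9.81 × 68.97 = 676596 Pa ≈ 677 kPa.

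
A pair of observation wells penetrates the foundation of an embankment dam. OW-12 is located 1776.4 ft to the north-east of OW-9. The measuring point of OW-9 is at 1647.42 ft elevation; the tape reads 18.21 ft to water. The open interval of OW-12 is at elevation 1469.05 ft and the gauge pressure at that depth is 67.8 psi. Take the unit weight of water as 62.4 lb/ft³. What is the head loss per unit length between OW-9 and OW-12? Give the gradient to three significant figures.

Total head at OW-9: h = 1647.42 − 18.21 = 1629.21 ft.
Pressure head at OW-12: ψ = 144·P/γ = 144 × 67.8 / 62.4 = 156.46 ft.
Total head at OW-12: h = z + ψ = 1469.05 + 156.46 = 1625.51 ft.
Head difference: h(OW-9) − h(OW-12) = 1629.21 − 1625.51 = 3.70 ft.
Hydraulic gradient: i = |Δh| / L = 3.70 / 1776.4 = 0.00208.

i ≈ 0.00208 ft/ft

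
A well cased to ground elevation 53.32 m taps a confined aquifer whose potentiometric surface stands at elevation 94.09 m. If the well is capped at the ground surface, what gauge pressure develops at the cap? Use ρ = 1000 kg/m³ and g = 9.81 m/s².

Head above the cap: Δh = 94.09 − 53.32 = 40.77 m.
P = ρgΔh = 1000 × 9.81 × 40.77 = 399954 Pa ≈ 400 kPa.

P ≈ 400 kPa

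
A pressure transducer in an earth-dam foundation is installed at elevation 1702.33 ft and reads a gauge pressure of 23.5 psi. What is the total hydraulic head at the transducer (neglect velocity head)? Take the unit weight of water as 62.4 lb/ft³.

ψ = 144·P/γ = 144 × 23.5 / 62.4 = 54.23 ft.
h = z + ψ = 1702.33 + 54.23 = 1756.56 ft.

h ≈ 1756.56 ft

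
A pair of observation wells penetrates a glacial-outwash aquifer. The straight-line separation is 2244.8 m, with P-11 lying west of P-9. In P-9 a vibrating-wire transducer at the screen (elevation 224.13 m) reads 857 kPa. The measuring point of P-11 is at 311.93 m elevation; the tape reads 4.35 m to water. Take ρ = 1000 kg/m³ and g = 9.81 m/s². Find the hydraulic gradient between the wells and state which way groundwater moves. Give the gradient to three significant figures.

i ≈ 0.00174; groundwater flows toward the west

Pressure head at P-9: ψ = P/(ρg) = 857×1000 / (1000 × 9.81) = 87.36 m.
Total head at P-9: h = z + ψ = 224.13 + 87.36 = 311.49 m.
Total head at P-11: h = 311.93 − 4.35 = 307.58 m.
Head difference: h(P-9) − h(P-11) = 311.49 − 307.58 = 3.91 m.
Hydraulic gradient: i = |Δh| / L = 3.91 / 2244.8 = 0.00174.
Flow is from higher to lower head: from P-9 toward P-11, i.e. toward the west.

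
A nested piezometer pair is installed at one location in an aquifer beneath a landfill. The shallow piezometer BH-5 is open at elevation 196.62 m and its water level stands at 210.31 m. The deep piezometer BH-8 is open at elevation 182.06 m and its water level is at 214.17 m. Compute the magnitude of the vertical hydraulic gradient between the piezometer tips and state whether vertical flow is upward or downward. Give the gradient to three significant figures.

|i_v| ≈ 0.265; vertical flow is upward

Total head at BH-5: h = 210.31 m (water level in the standpipe).
Total head at BH-8: h = 214.17 m.
Δh = h(BH-5) − h(BH-8) = 210.31 − 214.17 = -3.86 m.
Vertical separation Δz = 196.62 − 182.06 = 14.56 m.
|i_v| = |Δh| / Δz = 3.86 / 14.56 = 0.265.
Head is higher in the deep piezometer, so vertical flow is upward (discharge condition).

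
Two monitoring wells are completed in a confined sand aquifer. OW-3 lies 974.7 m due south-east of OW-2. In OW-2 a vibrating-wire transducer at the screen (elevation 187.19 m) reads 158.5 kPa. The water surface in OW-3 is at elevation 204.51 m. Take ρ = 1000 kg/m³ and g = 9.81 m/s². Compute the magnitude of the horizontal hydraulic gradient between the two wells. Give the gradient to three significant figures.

i ≈ 0.00119

Pressure head at OW-2: ψ = P/(ρg) = 158.5×1000 / (1000 × 9.81) = 16.16 m.
Total head at OW-2: h = z + ψ = 187.19 + 16.16 = 203.35 m.
Total head at OW-3: h = 204.51 m (water level in the piezometer is the total head).
Head difference: h(OW-2) − h(OW-3) = 203.35 − 204.51 = -1.16 m.
Hydraulic gradient: i = |Δh| / L = 1.16 / 974.7 = 0.00119.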